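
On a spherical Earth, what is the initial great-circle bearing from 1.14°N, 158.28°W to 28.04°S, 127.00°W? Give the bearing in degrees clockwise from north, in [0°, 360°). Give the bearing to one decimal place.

136.6°

Δλ = -127.00 − -158.28 = 31.28°.
θ = atan2( sin Δλ · cos φ₂ , cos φ₁ · sin φ₂ − sin φ₁ · cos φ₂ · cos Δλ )
  = atan2(0.45827, -0.48500) = 136.623° → normalised to [0°, 360°): 136.623°.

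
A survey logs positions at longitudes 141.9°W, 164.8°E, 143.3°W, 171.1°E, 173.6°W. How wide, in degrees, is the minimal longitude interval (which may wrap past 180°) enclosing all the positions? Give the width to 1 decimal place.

Sort the longitudes: -173.6°, -143.3°, -141.9°, +164.8°, +171.1°.
Eastward gaps between consecutive values (wrapping around): 30.3°, 1.4°, 306.7°, 6.3°, 15.3°.
Largest gap = 306.7° ⇒ minimal covering band is its complement: 360° − 306.7° = 53.3°.
Band runs from +164.8° eastward to -141.9°, crossing the antimeridian.

53.3°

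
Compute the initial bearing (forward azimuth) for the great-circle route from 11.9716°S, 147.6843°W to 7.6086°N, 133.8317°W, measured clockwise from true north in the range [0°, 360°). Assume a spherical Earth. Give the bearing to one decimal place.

Δλ = -133.8317 − -147.6843 = 13.8526°.
θ = atan2( sin Δλ · cos φ₂ , cos φ₁ · sin φ₂ − sin φ₁ · cos φ₂ · cos Δλ )
  = atan2(0.23732, 0.32915) = 35.792° → normalised to [0°, 360°): 35.792°.

35.8°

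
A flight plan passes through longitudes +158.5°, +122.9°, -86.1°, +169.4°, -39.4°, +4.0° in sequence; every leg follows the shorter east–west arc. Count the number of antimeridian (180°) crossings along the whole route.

Leg 1: +158.5° → +122.9°, shortest Δλ = -35.6° (west) — does not cross 180°.
Leg 2: +122.9° → -86.1°, shortest Δλ = 151.0° (east) — crosses 180°.
Leg 3: -86.1° → +169.4°, shortest Δλ = -104.5° (west) — crosses 180°.
Leg 4: +169.4° → -39.4°, shortest Δλ = 151.2° (east) — crosses 180°.
Leg 5: -39.4° → +4.0°, shortest Δλ = 43.4° (east) — does not cross 180°.
Total crossings: 3.

3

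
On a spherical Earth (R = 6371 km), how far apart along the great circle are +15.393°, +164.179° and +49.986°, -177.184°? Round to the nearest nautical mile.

2266 nmi

Δλ = -177.184 − 164.179 = -341.363°; wrapped into (−180°, 180°]: 18.637°.
Δφ = 49.986 − 15.393 = 34.593°.
a = sin²(Δφ/2) + cos φ₁ · cos φ₂ · sin²(Δλ/2) = 0.104650.
c = 2·atan2(√a, √(1−a)) = 0.65885 rad → d = 6371·c ≈ 4197.51 km ≈ 2266.47 nmi.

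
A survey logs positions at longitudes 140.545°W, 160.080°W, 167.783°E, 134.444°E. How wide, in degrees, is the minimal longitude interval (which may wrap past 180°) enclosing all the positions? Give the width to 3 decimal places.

85.011°

Sort the longitudes: -160.080°, -140.545°, +134.444°, +167.783°.
Eastward gaps between consecutive values (wrapping around): 19.535°, 274.989°, 33.339°, 32.137°.
Largest gap = 274.989° ⇒ minimal covering band is its complement: 360° − 274.989° = 85.011°.
Band runs from +134.444° eastward to -140.545°, crossing the antimeridian.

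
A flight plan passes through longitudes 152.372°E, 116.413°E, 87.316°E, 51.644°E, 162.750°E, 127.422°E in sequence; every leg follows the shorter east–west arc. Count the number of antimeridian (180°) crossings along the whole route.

0

Leg 1: +152.372° → +116.413°, shortest Δλ = -35.959° (west) — does not cross 180°.
Leg 2: +116.413° → +87.316°, shortest Δλ = -29.097° (west) — does not cross 180°.
Leg 3: +87.316° → +51.644°, shortest Δλ = -35.672° (west) — does not cross 180°.
Leg 4: +51.644° → +162.750°, shortest Δλ = 111.106° (east) — does not cross 180°.
Leg 5: +162.750° → +127.422°, shortest Δλ = -35.328° (west) — does not cross 180°.
Total crossings: 0.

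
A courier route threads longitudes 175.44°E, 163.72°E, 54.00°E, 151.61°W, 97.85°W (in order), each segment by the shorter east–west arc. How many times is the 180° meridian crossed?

Leg 1: +175.44° → +163.72°, shortest Δλ = -11.72° (west) — does not cross 180°.
Leg 2: +163.72° → +54.00°, shortest Δλ = -109.72° (west) — does not cross 180°.
Leg 3: +54.00° → -151.61°, shortest Δλ = 154.39° (east) — crosses 180°.
Leg 4: -151.61° → -97.85°, shortest Δλ = 53.76° (east) — does not cross 180°.
Total crossings: 1.

1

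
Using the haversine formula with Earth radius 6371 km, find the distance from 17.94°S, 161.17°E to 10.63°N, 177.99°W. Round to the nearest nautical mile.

2114 nmi

Δλ = -177.99 − 161.17 = -339.16°; wrapped into (−180°, 180°]: 20.84°.
Δφ = 10.63 − -17.94 = 28.57°.
a = sin²(Δφ/2) + cos φ₁ · cos φ₂ · sin²(Δλ/2) = 0.091470.
c = 2·atan2(√a, √(1−a)) = 0.61450 rad → d = 6371·c ≈ 3915.00 km ≈ 2113.93 nmi.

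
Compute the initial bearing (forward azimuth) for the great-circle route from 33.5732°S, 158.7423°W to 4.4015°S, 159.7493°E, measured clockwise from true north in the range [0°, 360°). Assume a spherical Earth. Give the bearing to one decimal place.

Δλ = 159.7493 − -158.7423 = 318.4916°; wrapped into (−180°, 180°]: -41.5084°.
θ = atan2( sin Δλ · cos φ₂ , cos φ₁ · sin φ₂ − sin φ₁ · cos φ₂ · cos Δλ )
  = atan2(-0.66078, 0.34896) = -62.161° → normalised to [0°, 360°): 297.839°.

297.8°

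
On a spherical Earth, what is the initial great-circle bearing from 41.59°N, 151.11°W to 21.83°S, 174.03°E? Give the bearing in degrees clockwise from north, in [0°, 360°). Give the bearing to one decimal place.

Δλ = 174.03 − -151.11 = 325.14°; wrapped into (−180°, 180°]: -34.86°.
θ = atan2( sin Δλ · cos φ₂ , cos φ₁ · sin φ₂ − sin φ₁ · cos φ₂ · cos Δλ )
  = atan2(-0.53059, -0.78373) = -145.902° → normalised to [0°, 360°): 214.098°.

214.1°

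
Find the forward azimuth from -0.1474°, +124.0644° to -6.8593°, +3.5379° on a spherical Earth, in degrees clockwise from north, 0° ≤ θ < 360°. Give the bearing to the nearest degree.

Δλ = 3.5379 − 124.0644 = -120.5265°.
θ = atan2( sin Δλ · cos φ₂ , cos φ₁ · sin φ₂ − sin φ₁ · cos φ₂ · cos Δλ )
  = atan2(-0.85523, -0.12073) = -98.035° → normalised to [0°, 360°): 261.965°.

262°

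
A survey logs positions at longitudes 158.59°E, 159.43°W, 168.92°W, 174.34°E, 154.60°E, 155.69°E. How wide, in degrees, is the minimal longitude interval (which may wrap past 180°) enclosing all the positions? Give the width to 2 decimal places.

Sort the longitudes: -168.92°, -159.43°, +154.60°, +155.69°, +158.59°, +174.34°.
Eastward gaps between consecutive values (wrapping around): 9.49°, 314.03°, 1.09°, 2.90°, 15.75°, 16.74°.
Largest gap = 314.03° ⇒ minimal covering band is its complement: 360° − 314.03° = 45.97°.
Band runs from +154.60° eastward to -159.43°, crossing the antimeridian.

45.97°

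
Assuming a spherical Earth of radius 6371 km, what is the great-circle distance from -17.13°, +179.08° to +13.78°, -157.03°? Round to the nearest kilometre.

4323 km

Δλ = -157.03 − 179.08 = -336.11°; wrapped into (−180°, 180°]: 23.89°.
Δφ = 13.78 − -17.13 = 30.91°.
a = sin²(Δφ/2) + cos φ₁ · cos φ₂ · sin²(Δλ/2) = 0.110771.
c = 2·atan2(√a, √(1−a)) = 0.67859 rad → d = 6371·c ≈ 4323.31 km.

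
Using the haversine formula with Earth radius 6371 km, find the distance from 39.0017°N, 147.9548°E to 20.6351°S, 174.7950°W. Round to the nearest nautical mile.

4147 nmi

Δλ = -174.7950 − 147.9548 = -322.7498°; wrapped into (−180°, 180°]: 37.2502°.
Δφ = -20.6351 − 39.0017 = -59.6368°.
a = sin²(Δφ/2) + cos φ₁ · cos φ₂ · sin²(Δλ/2) = 0.321442.
c = 2·atan2(√a, √(1−a)) = 1.20562 rad → d = 6371·c ≈ 7680.99 km ≈ 4147.40 nmi.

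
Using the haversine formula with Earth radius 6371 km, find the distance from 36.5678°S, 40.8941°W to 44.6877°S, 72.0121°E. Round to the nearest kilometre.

8746 km

Δλ = 72.0121 − -40.8941 = 112.9062°.
Δφ = -44.6877 − -36.5678 = -8.1199°.
a = sin²(Δφ/2) + cos φ₁ · cos φ₂ · sin²(Δλ/2) = 0.401637.
c = 2·atan2(√a, √(1−a)) = 1.37278 rad → d = 6371·c ≈ 8745.98 km.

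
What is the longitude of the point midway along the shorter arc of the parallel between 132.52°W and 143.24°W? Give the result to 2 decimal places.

137.88°W

Signed shortest Δλ from -132.52° to -143.24° is -10.72°.
Midpoint longitude = -132.52° + (-10.72°)/2 = -132.52° − 5.36° = -137.88°.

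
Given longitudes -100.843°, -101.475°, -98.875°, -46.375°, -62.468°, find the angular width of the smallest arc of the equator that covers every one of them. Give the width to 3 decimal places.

Sort the longitudes: -101.475°, -100.843°, -98.875°, -62.468°, -46.375°.
Eastward gaps between consecutive values (wrapping around): 0.632°, 1.968°, 36.407°, 16.093°, 304.900°.
Largest gap = 304.900° ⇒ minimal covering band is its complement: 360° − 304.900° = 55.100°.
Band runs from -101.475° eastward to -46.375°.

55.100°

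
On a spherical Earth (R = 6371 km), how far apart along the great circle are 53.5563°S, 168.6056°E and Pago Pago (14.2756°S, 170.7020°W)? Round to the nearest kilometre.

Δλ = -170.7020 − 168.6056 = -339.3076°; wrapped into (−180°, 180°]: 20.6924°.
Δφ = -14.2756 − -53.5563 = 39.2807°.
a = sin²(Δφ/2) + cos φ₁ · cos φ₂ · sin²(Δλ/2) = 0.131542.
c = 2·atan2(√a, √(1−a)) = 0.74230 rad → d = 6371·c ≈ 4729.19 km.

4729 km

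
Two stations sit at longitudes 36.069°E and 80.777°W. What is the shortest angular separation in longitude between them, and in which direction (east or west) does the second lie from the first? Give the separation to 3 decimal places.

116.846° west

Raw difference: -80.777 − 36.069 = -116.846°.
Normalise into (−180°, 180°]: -116.846° stays -116.846°.
Negative ⇒ the second point lies to the west; separation 116.846°.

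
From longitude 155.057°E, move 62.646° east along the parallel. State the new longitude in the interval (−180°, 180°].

142.297°W

Start at +155.057°; shift +62.646° → +217.703°.
+217.703° lies outside (−180°, 180°]; subtract 360° → -142.297°.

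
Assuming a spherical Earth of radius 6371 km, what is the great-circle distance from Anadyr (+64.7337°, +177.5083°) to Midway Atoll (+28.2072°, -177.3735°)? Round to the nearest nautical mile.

2202 nmi

Δλ = -177.3735 − 177.5083 = -354.8818°; wrapped into (−180°, 180°]: 5.1182°.
Δφ = 28.2072 − 64.7337 = -36.5265°.
a = sin²(Δφ/2) + cos φ₁ · cos φ₂ · sin²(Δλ/2) = 0.098959.
c = 2·atan2(√a, √(1−a)) = 0.64002 rad → d = 6371·c ≈ 4077.59 km ≈ 2201.72 nmi.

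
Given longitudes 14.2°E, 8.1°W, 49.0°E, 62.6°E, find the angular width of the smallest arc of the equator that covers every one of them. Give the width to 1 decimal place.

Sort the longitudes: -8.1°, +14.2°, +49.0°, +62.6°.
Eastward gaps between consecutive values (wrapping around): 22.3°, 34.8°, 13.6°, 289.3°.
Largest gap = 289.3° ⇒ minimal covering band is its complement: 360° − 289.3° = 70.7°.
Band runs from -8.1° eastward to +62.6°.

70.7°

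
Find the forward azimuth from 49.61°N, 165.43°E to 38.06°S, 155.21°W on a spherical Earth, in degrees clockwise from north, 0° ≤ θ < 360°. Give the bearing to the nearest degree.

150°

Δλ = -155.21 − 165.43 = -320.64°; wrapped into (−180°, 180°]: 39.36°.
θ = atan2( sin Δλ · cos φ₂ , cos φ₁ · sin φ₂ − sin φ₁ · cos φ₂ · cos Δλ )
  = atan2(0.49934, -0.86315) = 149.950° → normalised to [0°, 360°): 149.950°.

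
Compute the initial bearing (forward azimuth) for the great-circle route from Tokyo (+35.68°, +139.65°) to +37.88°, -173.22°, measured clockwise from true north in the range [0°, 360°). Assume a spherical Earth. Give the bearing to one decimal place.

Δλ = -173.22 − 139.65 = -312.87°; wrapped into (−180°, 180°]: 47.13°.
θ = atan2( sin Δλ · cos φ₂ , cos φ₁ · sin φ₂ − sin φ₁ · cos φ₂ · cos Δλ )
  = atan2(0.57848, 0.18555) = 72.216° → normalised to [0°, 360°): 72.216°.

72.2°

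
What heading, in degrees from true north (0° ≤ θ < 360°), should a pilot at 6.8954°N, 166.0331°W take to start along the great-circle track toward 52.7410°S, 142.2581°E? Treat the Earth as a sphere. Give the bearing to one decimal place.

Δλ = 142.2581 − -166.0331 = 308.2912°; wrapped into (−180°, 180°]: -51.7088°.
θ = atan2( sin Δλ · cos φ₂ , cos φ₁ · sin φ₂ − sin φ₁ · cos φ₂ · cos Δλ )
  = atan2(-0.47518, -0.83519) = -150.363° → normalised to [0°, 360°): 209.637°.

209.6°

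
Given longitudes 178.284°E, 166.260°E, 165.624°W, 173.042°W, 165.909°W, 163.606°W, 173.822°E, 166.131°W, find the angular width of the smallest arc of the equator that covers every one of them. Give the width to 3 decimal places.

Sort the longitudes: -173.042°, -166.131°, -165.909°, -165.624°, -163.606°, +166.260°, +173.822°, +178.284°.
Eastward gaps between consecutive values (wrapping around): 6.911°, 0.222°, 0.285°, 2.018°, 329.866°, 7.562°, 4.462°, 8.674°.
Largest gap = 329.866° ⇒ minimal covering band is its complement: 360° − 329.866° = 30.134°.
Band runs from +166.260° eastward to -163.606°, crossing the antimeridian.

30.134°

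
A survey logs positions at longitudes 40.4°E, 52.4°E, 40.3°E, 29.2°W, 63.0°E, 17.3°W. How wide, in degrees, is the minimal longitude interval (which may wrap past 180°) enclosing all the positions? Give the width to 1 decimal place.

Sort the longitudes: -29.2°, -17.3°, +40.3°, +40.4°, +52.4°, +63.0°.
Eastward gaps between consecutive values (wrapping around): 11.9°, 57.6°, 0.1°, 12.0°, 10.6°, 267.8°.
Largest gap = 267.8° ⇒ minimal covering band is its complement: 360° − 267.8° = 92.2°.
Band runs from -29.2° eastward to +63.0°.

92.2°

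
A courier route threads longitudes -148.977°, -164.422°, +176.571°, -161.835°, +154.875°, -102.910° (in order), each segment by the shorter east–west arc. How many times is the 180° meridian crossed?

4

Leg 1: -148.977° → -164.422°, shortest Δλ = -15.445° (west) — does not cross 180°.
Leg 2: -164.422° → +176.571°, shortest Δλ = -19.007° (west) — crosses 180°.
Leg 3: +176.571° → -161.835°, shortest Δλ = 21.594° (east) — crosses 180°.
Leg 4: -161.835° → +154.875°, shortest Δλ = -43.29° (west) — crosses 180°.
Leg 5: +154.875° → -102.910°, shortest Δλ = 102.215° (east) — crosses 180°.
Total crossings: 4.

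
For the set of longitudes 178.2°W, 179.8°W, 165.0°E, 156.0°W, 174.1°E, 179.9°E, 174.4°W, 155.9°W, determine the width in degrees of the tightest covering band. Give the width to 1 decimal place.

Sort the longitudes: -179.8°, -178.2°, -174.4°, -156.0°, -155.9°, +165.0°, +174.1°, +179.9°.
Eastward gaps between consecutive values (wrapping around): 1.6°, 3.8°, 18.4°, 0.1°, 320.9°, 9.1°, 5.8°, 0.3°.
Largest gap = 320.9° ⇒ minimal covering band is its complement: 360° − 320.9° = 39.1°.
Band runs from +165.0° eastward to -155.9°, crossing the antimeridian.

39.1°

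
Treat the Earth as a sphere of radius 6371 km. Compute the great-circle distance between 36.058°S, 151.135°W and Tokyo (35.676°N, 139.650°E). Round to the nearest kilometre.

Δλ = 139.650 − -151.135 = 290.785°; wrapped into (−180°, 180°]: -69.215°.
Δφ = 35.676 − -36.058 = 71.734°.
a = sin²(Δφ/2) + cos φ₁ · cos φ₂ · sin²(Δλ/2) = 0.555118.
c = 2·atan2(√a, √(1−a)) = 1.68126 rad → d = 6371·c ≈ 10711.28 km.

10711 km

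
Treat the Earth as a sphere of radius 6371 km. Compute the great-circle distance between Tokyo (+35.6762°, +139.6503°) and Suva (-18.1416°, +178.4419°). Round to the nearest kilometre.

7245 km

Δλ = 178.4419 − 139.6503 = 38.7916°.
Δφ = -18.1416 − 35.6762 = -53.8178°.
a = sin²(Δφ/2) + cos φ₁ · cos φ₂ · sin²(Δλ/2) = 0.289957.
c = 2·atan2(√a, √(1−a)) = 1.13726 rad → d = 6371·c ≈ 7245.45 km.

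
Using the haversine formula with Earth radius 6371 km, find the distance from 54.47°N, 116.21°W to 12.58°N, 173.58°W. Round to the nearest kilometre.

6795 km

Δλ = -173.58 − -116.21 = -57.37°.
Δφ = 12.58 − 54.47 = -41.89°.
a = sin²(Δφ/2) + cos φ₁ · cos φ₂ · sin²(Δλ/2) = 0.258460.
c = 2·atan2(√a, √(1−a)) = 1.06663 rad → d = 6371·c ≈ 6795.49 km.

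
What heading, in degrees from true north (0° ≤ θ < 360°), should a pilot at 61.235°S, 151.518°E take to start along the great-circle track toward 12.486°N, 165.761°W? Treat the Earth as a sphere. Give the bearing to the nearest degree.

Δλ = -165.761 − 151.518 = -317.279°; wrapped into (−180°, 180°]: 42.721°.
θ = atan2( sin Δλ · cos φ₂ , cos φ₁ · sin φ₂ − sin φ₁ · cos φ₂ · cos Δλ )
  = atan2(0.66238, 0.73282) = 42.110° → normalised to [0°, 360°): 42.110°.

42°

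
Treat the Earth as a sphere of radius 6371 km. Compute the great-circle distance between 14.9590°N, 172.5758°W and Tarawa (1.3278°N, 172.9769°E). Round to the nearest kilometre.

Δλ = 172.9769 − -172.5758 = 345.5527°; wrapped into (−180°, 180°]: -14.4473°.
Δφ = 1.3278 − 14.9590 = -13.6312°.
a = sin²(Δφ/2) + cos φ₁ · cos φ₂ · sin²(Δλ/2) = 0.029355.
c = 2·atan2(√a, √(1−a)) = 0.34436 rad → d = 6371·c ≈ 2193.95 km.

2194 km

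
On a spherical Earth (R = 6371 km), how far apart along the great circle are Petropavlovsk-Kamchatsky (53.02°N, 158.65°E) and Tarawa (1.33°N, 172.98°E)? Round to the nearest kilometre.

5898 km

Δλ = 172.98 − 158.65 = 14.33°.
Δφ = 1.33 − 53.02 = -51.69°.
a = sin²(Δφ/2) + cos φ₁ · cos φ₂ · sin²(Δλ/2) = 0.199398.
c = 2·atan2(√a, √(1−a)) = 0.92579 rad → d = 6371·c ≈ 5898.20 km.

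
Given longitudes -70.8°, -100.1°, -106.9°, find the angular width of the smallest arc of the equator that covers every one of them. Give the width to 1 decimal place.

36.1°

Sort the longitudes: -106.9°, -100.1°, -70.8°.
Eastward gaps between consecutive values (wrapping around): 6.8°, 29.3°, 323.9°.
Largest gap = 323.9° ⇒ minimal covering band is its complement: 360° − 323.9° = 36.1°.
Band runs from -106.9° eastward to -70.8°.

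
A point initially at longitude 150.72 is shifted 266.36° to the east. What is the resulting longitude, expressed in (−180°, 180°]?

Start at +150.72°; shift +266.36° → +417.08°.
+417.08° lies outside (−180°, 180°]; subtract 360° → +57.08°.

+57.08°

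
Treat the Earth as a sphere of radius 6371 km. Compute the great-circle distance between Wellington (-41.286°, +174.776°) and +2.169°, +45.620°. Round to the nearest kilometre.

13337 km

Δλ = 45.620 − 174.776 = -129.156°.
Δφ = 2.169 − -41.286 = 43.455°.
a = sin²(Δφ/2) + cos φ₁ · cos φ₂ · sin²(Δλ/2) = 0.749554.
c = 2·atan2(√a, √(1−a)) = 2.09337 rad → d = 6371·c ≈ 13336.83 km.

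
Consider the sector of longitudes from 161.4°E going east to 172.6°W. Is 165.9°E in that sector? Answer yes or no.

Yes

Band width going east from +161.4° to -172.6°: ((-172.6 − 161.4) mod 360) = 26.0°.
Offset of +165.9° east of the west edge: ((165.9 − 161.4) mod 360) = 4.5°.
4.5° ≤ 26.0° ⇒ inside.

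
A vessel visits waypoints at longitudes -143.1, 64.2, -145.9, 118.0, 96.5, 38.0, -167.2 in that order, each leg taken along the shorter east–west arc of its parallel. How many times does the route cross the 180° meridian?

4

Leg 1: -143.1° → +64.2°, shortest Δλ = -152.7° (west) — crosses 180°.
Leg 2: +64.2° → -145.9°, shortest Δλ = 149.9° (east) — crosses 180°.
Leg 3: -145.9° → +118.0°, shortest Δλ = -96.1° (west) — crosses 180°.
Leg 4: +118.0° → +96.5°, shortest Δλ = -21.5° (west) — does not cross 180°.
Leg 5: +96.5° → +38.0°, shortest Δλ = -58.5° (west) — does not cross 180°.
Leg 6: +38.0° → -167.2°, shortest Δλ = 154.8° (east) — crosses 180°.
Total crossings: 4.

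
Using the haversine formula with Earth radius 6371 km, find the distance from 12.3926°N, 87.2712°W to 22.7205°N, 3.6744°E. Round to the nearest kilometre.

9574 km

Δλ = 3.6744 − -87.2712 = 90.9456°.
Δφ = 22.7205 − 12.3926 = 10.3279°.
a = sin²(Δφ/2) + cos φ₁ · cos φ₂ · sin²(Δλ/2) = 0.465989.
c = 2·atan2(√a, √(1−a)) = 1.50272 rad → d = 6371·c ≈ 9573.84 km.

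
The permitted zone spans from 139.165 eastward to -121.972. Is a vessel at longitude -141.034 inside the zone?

Band width going east from +139.165° to -121.972°: ((-121.972 − 139.165) mod 360) = 98.863°.
Offset of -141.034° east of the west edge: ((-141.034 − 139.165) mod 360) = 79.801°.
79.801° ≤ 98.863° ⇒ inside.

Yes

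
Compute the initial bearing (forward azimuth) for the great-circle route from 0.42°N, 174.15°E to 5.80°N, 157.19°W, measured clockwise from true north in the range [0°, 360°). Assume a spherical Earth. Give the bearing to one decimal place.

78.8°

Δλ = -157.19 − 174.15 = -331.34°; wrapped into (−180°, 180°]: 28.66°.
θ = atan2( sin Δλ · cos φ₂ , cos φ₁ · sin φ₂ − sin φ₁ · cos φ₂ · cos Δλ )
  = atan2(0.47716, 0.09465) = 78.780° → normalised to [0°, 360°): 78.780°.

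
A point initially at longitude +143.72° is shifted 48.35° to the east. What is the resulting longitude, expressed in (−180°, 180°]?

Start at +143.72°; shift +48.35° → +192.07°.
+192.07° lies outside (−180°, 180°]; subtract 360° → -167.93°.

-167.93°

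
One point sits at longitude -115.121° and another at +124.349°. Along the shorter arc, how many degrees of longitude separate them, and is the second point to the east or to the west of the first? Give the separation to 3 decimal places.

120.530° west

Raw difference: 124.349 − -115.121 = 239.47°.
Normalise into (−180°, 180°]: 239.47° − 360° = -120.53°.
Negative ⇒ the second point lies to the west; separation 120.530°.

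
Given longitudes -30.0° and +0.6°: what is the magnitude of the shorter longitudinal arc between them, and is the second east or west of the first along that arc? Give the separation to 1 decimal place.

30.6° east

Raw difference: 0.6 − -30.0 = 30.6°.
Normalise into (−180°, 180°]: 30.6° stays 30.6°.
Positive ⇒ the second point lies to the east; separation 30.6°.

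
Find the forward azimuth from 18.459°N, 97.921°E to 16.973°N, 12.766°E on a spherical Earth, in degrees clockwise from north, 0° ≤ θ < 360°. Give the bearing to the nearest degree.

Δλ = 12.766 − 97.921 = -85.155°.
θ = atan2( sin Δλ · cos φ₂ , cos φ₁ · sin φ₂ − sin φ₁ · cos φ₂ · cos Δλ )
  = atan2(-0.95302, 0.25132) = -75.227° → normalised to [0°, 360°): 284.773°.

285°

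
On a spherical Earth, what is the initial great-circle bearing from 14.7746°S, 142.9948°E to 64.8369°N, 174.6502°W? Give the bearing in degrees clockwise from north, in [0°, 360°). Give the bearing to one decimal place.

Δλ = -174.6502 − 142.9948 = -317.6450°; wrapped into (−180°, 180°]: 42.3550°.
θ = atan2( sin Δλ · cos φ₂ , cos φ₁ · sin φ₂ − sin φ₁ · cos φ₂ · cos Δλ )
  = atan2(0.28646, 0.95531) = 16.692° → normalised to [0°, 360°): 16.692°.

16.7°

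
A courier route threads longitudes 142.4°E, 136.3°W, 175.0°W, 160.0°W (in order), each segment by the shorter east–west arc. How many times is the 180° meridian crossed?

Leg 1: +142.4° → -136.3°, shortest Δλ = 81.3° (east) — crosses 180°.
Leg 2: -136.3° → -175.0°, shortest Δλ = -38.7° (west) — does not cross 180°.
Leg 3: -175.0° → -160.0°, shortest Δλ = 15.0° (east) — does not cross 180°.
Total crossings: 1.

1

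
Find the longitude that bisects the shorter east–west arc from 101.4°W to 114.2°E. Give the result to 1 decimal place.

173.6°W

Signed shortest Δλ from -101.4° to +114.2° is -144.4°.
Midpoint longitude = -101.4° + (-144.4°)/2 = -101.4° − 72.2° = -173.6°.
(The naïve average (-101.4 + +114.2)/2 = 6.4° is on the wrong side of the globe.)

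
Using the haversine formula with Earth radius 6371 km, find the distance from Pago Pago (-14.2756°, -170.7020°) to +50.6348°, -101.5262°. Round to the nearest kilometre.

9830 km

Δλ = -101.5262 − -170.7020 = 69.1758°.
Δφ = 50.6348 − -14.2756 = 64.9104°.
a = sin²(Δφ/2) + cos φ₁ · cos φ₂ · sin²(Δλ/2) = 0.486061.
c = 2·atan2(√a, √(1−a)) = 1.54292 rad → d = 6371·c ≈ 9829.91 km.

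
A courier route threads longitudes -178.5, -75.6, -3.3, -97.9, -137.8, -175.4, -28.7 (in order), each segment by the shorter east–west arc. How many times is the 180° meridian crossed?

Leg 1: -178.5° → -75.6°, shortest Δλ = 102.9° (east) — does not cross 180°.
Leg 2: -75.6° → -3.3°, shortest Δλ = 72.3° (east) — does not cross 180°.
Leg 3: -3.3° → -97.9°, shortest Δλ = -94.6° (west) — does not cross 180°.
Leg 4: -97.9° → -137.8°, shortest Δλ = -39.9° (west) — does not cross 180°.
Leg 5: -137.8° → -175.4°, shortest Δλ = -37.6° (west) — does not cross 180°.
Leg 6: -175.4° → -28.7°, shortest Δλ = 146.7° (east) — does not cross 180°.
Total crossings: 0.

0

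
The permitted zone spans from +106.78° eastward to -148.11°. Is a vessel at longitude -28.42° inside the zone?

Band width going east from +106.78° to -148.11°: ((-148.11 − 106.78) mod 360) = 105.11°.
Offset of -28.42° east of the west edge: ((-28.42 − 106.78) mod 360) = 224.80°.
224.80° > 105.11° ⇒ outside.

No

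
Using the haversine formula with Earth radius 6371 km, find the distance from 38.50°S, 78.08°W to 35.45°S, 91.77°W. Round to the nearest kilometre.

Δλ = -91.77 − -78.08 = -13.69°.
Δφ = -35.45 − -38.50 = 3.05°.
a = sin²(Δφ/2) + cos φ₁ · cos φ₂ · sin²(Δλ/2) = 0.009764.
c = 2·atan2(√a, √(1−a)) = 0.19795 rad → d = 6371·c ≈ 1261.15 km.

1261 km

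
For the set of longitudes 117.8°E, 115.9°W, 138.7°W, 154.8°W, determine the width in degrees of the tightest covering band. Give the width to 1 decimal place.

126.3°

Sort the longitudes: -154.8°, -138.7°, -115.9°, +117.8°.
Eastward gaps between consecutive values (wrapping around): 16.1°, 22.8°, 233.7°, 87.4°.
Largest gap = 233.7° ⇒ minimal covering band is its complement: 360° − 233.7° = 126.3°.
Band runs from +117.8° eastward to -115.9°, crossing the antimeridian.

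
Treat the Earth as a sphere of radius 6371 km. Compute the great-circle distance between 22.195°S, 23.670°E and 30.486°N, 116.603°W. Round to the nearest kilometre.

15972 km

Δλ = -116.603 − 23.670 = -140.273°.
Δφ = 30.486 − -22.195 = 52.681°.
a = sin²(Δφ/2) + cos φ₁ · cos φ₂ · sin²(Δλ/2) = 0.902656.
c = 2·atan2(√a, √(1−a)) = 2.50700 rad → d = 6371·c ≈ 15972.08 km.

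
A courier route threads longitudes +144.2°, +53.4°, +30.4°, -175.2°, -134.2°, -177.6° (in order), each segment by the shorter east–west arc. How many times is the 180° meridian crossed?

Leg 1: +144.2° → +53.4°, shortest Δλ = -90.8° (west) — does not cross 180°.
Leg 2: +53.4° → +30.4°, shortest Δλ = -23.0° (west) — does not cross 180°.
Leg 3: +30.4° → -175.2°, shortest Δλ = 154.4° (east) — crosses 180°.
Leg 4: -175.2° → -134.2°, shortest Δλ = 41.0° (east) — does not cross 180°.
Leg 5: -134.2° → -177.6°, shortest Δλ = -43.4° (west) — does not cross 180°.
Total crossings: 1.

1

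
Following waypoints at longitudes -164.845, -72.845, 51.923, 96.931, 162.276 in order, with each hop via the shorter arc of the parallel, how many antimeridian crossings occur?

0

Leg 1: -164.845° → -72.845°, shortest Δλ = 92.0° (east) — does not cross 180°.
Leg 2: -72.845° → +51.923°, shortest Δλ = 124.768° (east) — does not cross 180°.
Leg 3: +51.923° → +96.931°, shortest Δλ = 45.008° (east) — does not cross 180°.
Leg 4: +96.931° → +162.276°, shortest Δλ = 65.345° (east) — does not cross 180°.
Total crossings: 0.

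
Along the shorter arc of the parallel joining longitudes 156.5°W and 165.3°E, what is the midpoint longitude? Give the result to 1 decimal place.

175.6°W

Signed shortest Δλ from -156.5° to +165.3° is -38.2°.
Midpoint longitude = -156.5° + (-38.2°)/2 = -156.5° − 19.1° = -175.6°.
(The naïve average (-156.5 + +165.3)/2 = 4.4° is on the wrong side of the globe.)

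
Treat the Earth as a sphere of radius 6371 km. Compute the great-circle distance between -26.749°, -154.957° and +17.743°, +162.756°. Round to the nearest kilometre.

6730 km

Δλ = 162.756 − -154.957 = 317.713°; wrapped into (−180°, 180°]: -42.287°.
Δφ = 17.743 − -26.749 = 44.492°.
a = sin²(Δφ/2) + cos φ₁ · cos φ₂ · sin²(Δλ/2) = 0.253984.
c = 2·atan2(√a, √(1−a)) = 1.05637 rad → d = 6371·c ≈ 6730.16 km.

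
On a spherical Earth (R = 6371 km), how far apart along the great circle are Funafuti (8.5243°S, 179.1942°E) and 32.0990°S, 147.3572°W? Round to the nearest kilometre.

4330 km

Δλ = -147.3572 − 179.1942 = -326.5514°; wrapped into (−180°, 180°]: 33.4486°.
Δφ = -32.0990 − -8.5243 = -23.5747°.
a = sin²(Δφ/2) + cos φ₁ · cos φ₂ · sin²(Δλ/2) = 0.111106.
c = 2·atan2(√a, √(1−a)) = 0.67966 rad → d = 6371·c ≈ 4330.10 km.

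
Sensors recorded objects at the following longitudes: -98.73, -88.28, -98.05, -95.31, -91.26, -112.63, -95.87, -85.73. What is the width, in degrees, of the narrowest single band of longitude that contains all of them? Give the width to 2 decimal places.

Sort the longitudes: -112.63°, -98.73°, -98.05°, -95.87°, -95.31°, -91.26°, -88.28°, -85.73°.
Eastward gaps between consecutive values (wrapping around): 13.90°, 0.68°, 2.18°, 0.56°, 4.05°, 2.98°, 2.55°, 333.10°.
Largest gap = 333.10° ⇒ minimal covering band is its complement: 360° − 333.10° = 26.90°.
Band runs from -112.63° eastward to -85.73°.

26.90°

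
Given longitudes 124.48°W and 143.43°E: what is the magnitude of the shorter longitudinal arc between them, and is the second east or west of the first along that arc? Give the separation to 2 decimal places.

Raw difference: 143.43 − -124.48 = 267.91°.
Normalise into (−180°, 180°]: 267.91° − 360° = -92.09°.
Negative ⇒ the second point lies to the west; separation 92.09°.

92.09° west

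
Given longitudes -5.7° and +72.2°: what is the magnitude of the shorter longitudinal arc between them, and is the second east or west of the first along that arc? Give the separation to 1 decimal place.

Raw difference: 72.2 − -5.7 = 77.9°.
Normalise into (−180°, 180°]: 77.9° stays 77.9°.
Positive ⇒ the second point lies to the east; separation 77.9°.

77.9° east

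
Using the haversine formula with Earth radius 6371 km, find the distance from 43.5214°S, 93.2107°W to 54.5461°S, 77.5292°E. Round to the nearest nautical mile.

Δλ = 77.5292 − -93.2107 = 170.7399°.
Δφ = -54.5461 − -43.5214 = -11.0247°.
a = sin²(Δφ/2) + cos φ₁ · cos φ₂ · sin²(Δλ/2) = 0.427090.
c = 2·atan2(√a, √(1−a)) = 1.42445 rad → d = 6371·c ≈ 9075.19 km ≈ 4900.21 nmi.

4900 nmi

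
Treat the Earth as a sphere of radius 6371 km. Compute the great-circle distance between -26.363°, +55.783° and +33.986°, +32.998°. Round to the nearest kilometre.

7128 km

Δλ = 32.998 − 55.783 = -22.785°.
Δφ = 33.986 − -26.363 = 60.349°.
a = sin²(Δφ/2) + cos φ₁ · cos φ₂ · sin²(Δλ/2) = 0.281630.
c = 2·atan2(√a, √(1−a)) = 1.11882 rad → d = 6371·c ≈ 7128.03 km.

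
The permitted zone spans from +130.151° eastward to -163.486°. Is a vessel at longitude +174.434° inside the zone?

Yes

Band width going east from +130.151° to -163.486°: ((-163.486 − 130.151) mod 360) = 66.363°.
Offset of +174.434° east of the west edge: ((174.434 − 130.151) mod 360) = 44.283°.
44.283° ≤ 66.363° ⇒ inside.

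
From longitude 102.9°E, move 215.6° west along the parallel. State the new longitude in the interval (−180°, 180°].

Start at +102.9°; shift −215.6° → -112.7°.
-112.7° already lies in (−180°, 180°].

112.7°W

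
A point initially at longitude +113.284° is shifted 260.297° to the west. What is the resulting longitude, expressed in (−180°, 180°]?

-147.013°

Start at +113.284°; shift −260.297° → -147.013°.
-147.013° already lies in (−180°, 180°].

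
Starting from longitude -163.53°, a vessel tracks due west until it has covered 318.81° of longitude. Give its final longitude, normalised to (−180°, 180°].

Start at -163.53°; shift −318.81° → -482.34°.
-482.34° lies outside (−180°, 180°]; add 360° → -122.34°.

-122.34°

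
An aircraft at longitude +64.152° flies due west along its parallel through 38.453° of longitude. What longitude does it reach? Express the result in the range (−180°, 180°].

+25.699°

Start at +64.152°; shift −38.453° → +25.699°.
+25.699° already lies in (−180°, 180°].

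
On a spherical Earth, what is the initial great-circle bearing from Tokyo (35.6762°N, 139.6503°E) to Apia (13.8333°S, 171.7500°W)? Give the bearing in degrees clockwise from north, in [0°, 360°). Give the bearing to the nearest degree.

128°

Δλ = -171.7500 − 139.6503 = -311.4003°; wrapped into (−180°, 180°]: 48.5997°.
θ = atan2( sin Δλ · cos φ₂ , cos φ₁ · sin φ₂ − sin φ₁ · cos φ₂ · cos Δλ )
  = atan2(0.72835, -0.56872) = 127.984° → normalised to [0°, 360°): 127.984°.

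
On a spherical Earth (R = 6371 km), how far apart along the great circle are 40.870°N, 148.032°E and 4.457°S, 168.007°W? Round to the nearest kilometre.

6732 km

Δλ = -168.007 − 148.032 = -316.039°; wrapped into (−180°, 180°]: 43.961°.
Δφ = -4.457 − 40.870 = -45.327°.
a = sin²(Δφ/2) + cos φ₁ · cos φ₂ · sin²(Δλ/2) = 0.254088.
c = 2·atan2(√a, √(1−a)) = 1.05661 rad → d = 6371·c ≈ 6731.68 km.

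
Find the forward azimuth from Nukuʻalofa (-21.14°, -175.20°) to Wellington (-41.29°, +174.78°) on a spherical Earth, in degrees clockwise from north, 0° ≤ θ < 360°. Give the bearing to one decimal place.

Δλ = 174.78 − -175.20 = 349.98°; wrapped into (−180°, 180°]: -10.02°.
θ = atan2( sin Δλ · cos φ₂ , cos φ₁ · sin φ₂ − sin φ₁ · cos φ₂ · cos Δλ )
  = atan2(-0.13073, -0.34861) = -159.443° → normalised to [0°, 360°): 200.557°.

200.6°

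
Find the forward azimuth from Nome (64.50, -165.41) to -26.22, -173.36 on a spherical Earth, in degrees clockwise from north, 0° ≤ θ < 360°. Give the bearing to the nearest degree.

Δλ = -173.36 − -165.41 = -7.95°.
θ = atan2( sin Δλ · cos φ₂ , cos φ₁ · sin φ₂ − sin φ₁ · cos φ₂ · cos Δλ )
  = atan2(-0.12408, -0.99214) = -172.872° → normalised to [0°, 360°): 187.128°.

187°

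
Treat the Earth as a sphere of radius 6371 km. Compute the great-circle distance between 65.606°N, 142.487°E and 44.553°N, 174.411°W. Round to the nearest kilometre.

3488 km

Δλ = -174.411 − 142.487 = -316.898°; wrapped into (−180°, 180°]: 43.102°.
Δφ = 44.553 − 65.606 = -21.053°.
a = sin²(Δφ/2) + cos φ₁ · cos φ₂ · sin²(Δλ/2) = 0.073087.
c = 2·atan2(√a, √(1−a)) = 0.54751 rad → d = 6371·c ≈ 3488.16 km.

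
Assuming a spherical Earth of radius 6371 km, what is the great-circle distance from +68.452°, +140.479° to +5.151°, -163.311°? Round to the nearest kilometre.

Δλ = -163.311 − 140.479 = -303.790°; wrapped into (−180°, 180°]: 56.210°.
Δφ = 5.151 − 68.452 = -63.301°.
a = sin²(Δφ/2) + cos φ₁ · cos φ₂ · sin²(Δλ/2) = 0.356528.
c = 2·atan2(√a, √(1−a)) = 1.27976 rad → d = 6371·c ≈ 8153.36 km.

8153 km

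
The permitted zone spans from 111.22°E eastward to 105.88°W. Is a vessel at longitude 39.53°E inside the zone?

No

Band width going east from +111.22° to -105.88°: ((-105.88 − 111.22) mod 360) = 142.90°.
Offset of +39.53° east of the west edge: ((39.53 − 111.22) mod 360) = 288.31°.
288.31° > 142.90° ⇒ outside.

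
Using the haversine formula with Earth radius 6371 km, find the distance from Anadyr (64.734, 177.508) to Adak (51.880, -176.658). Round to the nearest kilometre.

Δλ = -176.658 − 177.508 = -354.166°; wrapped into (−180°, 180°]: 5.834°.
Δφ = 51.880 − 64.734 = -12.854°.
a = sin²(Δφ/2) + cos φ₁ · cos φ₂ · sin²(Δλ/2) = 0.013212.
c = 2·atan2(√a, √(1−a)) = 0.23040 rad → d = 6371·c ≈ 1467.87 km.

1468 km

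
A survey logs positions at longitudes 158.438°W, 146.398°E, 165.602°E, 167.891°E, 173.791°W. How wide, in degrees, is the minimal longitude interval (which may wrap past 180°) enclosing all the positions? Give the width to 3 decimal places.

55.164°

Sort the longitudes: -173.791°, -158.438°, +146.398°, +165.602°, +167.891°.
Eastward gaps between consecutive values (wrapping around): 15.353°, 304.836°, 19.204°, 2.289°, 18.318°.
Largest gap = 304.836° ⇒ minimal covering band is its complement: 360° − 304.836° = 55.164°.
Band runs from +146.398° eastward to -158.438°, crossing the antimeridian.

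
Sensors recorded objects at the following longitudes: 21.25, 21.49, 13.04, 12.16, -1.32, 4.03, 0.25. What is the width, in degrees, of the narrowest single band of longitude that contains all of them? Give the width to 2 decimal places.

Sort the longitudes: -1.32°, +0.25°, +4.03°, +12.16°, +13.04°, +21.25°, +21.49°.
Eastward gaps between consecutive values (wrapping around): 1.57°, 3.78°, 8.13°, 0.88°, 8.21°, 0.24°, 337.19°.
Largest gap = 337.19° ⇒ minimal covering band is its complement: 360° − 337.19° = 22.81°.
Band runs from -1.32° eastward to +21.49°.

22.81°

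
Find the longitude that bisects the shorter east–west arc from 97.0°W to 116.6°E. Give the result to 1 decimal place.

170.2°W

Signed shortest Δλ from -97.0° to +116.6° is -146.4°.
Midpoint longitude = -97.0° + (-146.4°)/2 = -97.0° − 73.2° = -170.2°.
(The naïve average (-97.0 + +116.6)/2 = 9.8° is on the wrong side of the globe.)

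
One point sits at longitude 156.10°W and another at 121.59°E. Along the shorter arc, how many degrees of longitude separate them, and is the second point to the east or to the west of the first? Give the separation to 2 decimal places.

82.31° west

Raw difference: 121.59 − -156.10 = 277.69°.
Normalise into (−180°, 180°]: 277.69° − 360° = -82.31°.
Negative ⇒ the second point lies to the west; separation 82.31°.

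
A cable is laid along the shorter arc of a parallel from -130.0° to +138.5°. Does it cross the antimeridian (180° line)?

Yes

Naïve |138.5 − -130.0| = 268.5° > 180°, so the shorter arc goes the other way round — across 180°.
Signed shortest Δλ = ((138.5 − -130.0 + 180) mod 360) − 180 = -91.5°.
Going west by 91.5° from -130.0° passes through 180° before reaching +138.5°.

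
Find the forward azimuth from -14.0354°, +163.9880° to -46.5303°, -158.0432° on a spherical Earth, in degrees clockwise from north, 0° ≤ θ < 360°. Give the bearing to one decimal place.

Δλ = -158.0432 − 163.9880 = -322.0312°; wrapped into (−180°, 180°]: 37.9688°.
θ = atan2( sin Δλ · cos φ₂ , cos φ₁ · sin φ₂ − sin φ₁ · cos φ₂ · cos Δλ )
  = atan2(0.42326, -0.57254) = 143.526° → normalised to [0°, 360°): 143.526°.

143.5°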